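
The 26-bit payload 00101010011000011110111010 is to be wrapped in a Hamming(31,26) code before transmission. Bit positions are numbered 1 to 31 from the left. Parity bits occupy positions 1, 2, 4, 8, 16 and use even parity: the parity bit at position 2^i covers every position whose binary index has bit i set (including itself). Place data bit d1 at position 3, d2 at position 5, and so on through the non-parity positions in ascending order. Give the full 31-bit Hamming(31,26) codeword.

Place data bits at non-power-of-two positions: b3=0, b5=0, b6=1, b7=0, b9=1, b10=0, b11=1, b12=0, b13=0, b14=1, b15=1, b17=0, b18=0, b19=0, b20=0, b21=1, b22=1, b23=1, b24=1, b25=0, b26=1, b27=1, b28=1, b29=0, b30=1, b31=0.
p1 = XOR of data positions {3,5,7,9,11,13,15,17,19,21,23,25,27,29,31} = 0⊕0⊕0⊕1⊕1⊕0⊕1⊕0⊕0⊕1⊕1⊕0⊕1⊕0⊕0 = 0
p2 = XOR of data positions {3,6,7,10,11,14,15,18,19,22,23,26,27,30,31} = 0⊕1⊕0⊕0⊕1⊕1⊕1⊕0⊕0⊕1⊕1⊕1⊕1⊕1⊕0 = 1
p4 = XOR of data positions {5,6,7,12,13,14,15,20,21,22,23,28,29,30,31} = 0⊕1⊕0⊕0⊕0⊕1⊕1⊕0⊕1⊕1⊕1⊕1⊕0⊕1⊕0 = 0
p8 = XOR of data positions {9,10,11,12,13,14,15,24,25,26,27,28,29,30,31} = 1⊕0⊕1⊕0⊕0⊕1⊕1⊕1⊕0⊕1⊕1⊕1⊕0⊕1⊕0 = 1
p16 = XOR of data positions {17,18,19,20,21,22,23,24,25,26,27,28,29,30,31} = 0⊕0⊕0⊕0⊕1⊕1⊕1⊕1⊕0⊕1⊕1⊕1⊕0⊕1⊕0 = 0
Codeword b1..b31 = 0100010110100110000011110111010

0100010110100110000011110111010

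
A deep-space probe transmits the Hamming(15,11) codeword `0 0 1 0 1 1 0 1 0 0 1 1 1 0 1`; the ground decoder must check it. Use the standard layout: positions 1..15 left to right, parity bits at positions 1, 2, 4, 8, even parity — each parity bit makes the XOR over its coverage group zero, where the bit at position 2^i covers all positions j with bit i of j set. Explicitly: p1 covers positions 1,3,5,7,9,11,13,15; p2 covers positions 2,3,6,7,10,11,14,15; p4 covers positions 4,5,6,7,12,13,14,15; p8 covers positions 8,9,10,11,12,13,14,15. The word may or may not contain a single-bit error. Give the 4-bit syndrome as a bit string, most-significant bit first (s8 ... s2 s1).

s1: b1⊕b3⊕b5⊕b7⊕b9⊕b11⊕b13⊕b15 = 0⊕1⊕1⊕0⊕0⊕1⊕1⊕1 = 1
s2: b2⊕b3⊕b6⊕b7⊕b10⊕b11⊕b14⊕b15 = 0⊕1⊕1⊕0⊕0⊕1⊕0⊕1 = 0
s4: b4⊕b5⊕b6⊕b7⊕b12⊕b13⊕b14⊕b15 = 0⊕1⊕1⊕0⊕1⊕1⊕0⊕1 = 1
s8: b8⊕b9⊕b10⊕b11⊕b12⊕b13⊕b14⊕b15 = 1⊕0⊕0⊕1⊕1⊕1⊕0⊕1 = 1
Syndrome (s8...s1) = 1101 → position 13.

1101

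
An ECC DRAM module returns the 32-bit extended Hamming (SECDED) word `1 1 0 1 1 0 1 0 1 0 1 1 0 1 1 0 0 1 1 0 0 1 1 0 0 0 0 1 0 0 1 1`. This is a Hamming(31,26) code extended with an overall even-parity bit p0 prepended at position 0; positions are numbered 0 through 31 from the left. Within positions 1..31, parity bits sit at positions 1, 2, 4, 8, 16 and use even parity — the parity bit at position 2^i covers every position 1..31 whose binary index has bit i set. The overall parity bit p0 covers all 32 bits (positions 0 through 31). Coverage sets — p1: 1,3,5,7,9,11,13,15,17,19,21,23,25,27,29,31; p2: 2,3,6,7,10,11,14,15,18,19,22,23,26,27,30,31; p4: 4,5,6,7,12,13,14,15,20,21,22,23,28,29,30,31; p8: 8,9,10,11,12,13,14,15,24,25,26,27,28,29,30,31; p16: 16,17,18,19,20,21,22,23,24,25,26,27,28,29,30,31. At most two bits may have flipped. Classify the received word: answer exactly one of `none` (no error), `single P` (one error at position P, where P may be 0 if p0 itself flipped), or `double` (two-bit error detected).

s1: b1⊕b3⊕b5⊕b7⊕b9⊕b11⊕b13⊕b15⊕b17⊕b19⊕b21⊕b23⊕b25⊕b27⊕b29⊕b31 = 1⊕1⊕0⊕0⊕0⊕1⊕1⊕0⊕1⊕0⊕1⊕0⊕0⊕1⊕0⊕1 = 0
s2: b2⊕b3⊕b6⊕b7⊕b10⊕b11⊕b14⊕b15⊕b18⊕b19⊕b22⊕b23⊕b26⊕b27⊕b30⊕b31 = 0⊕1⊕1⊕0⊕1⊕1⊕1⊕0⊕1⊕0⊕1⊕0⊕0⊕1⊕1⊕1 = 0
s4: b4⊕b5⊕b6⊕b7⊕b12⊕b13⊕b14⊕b15⊕b20⊕b21⊕b22⊕b23⊕b28⊕b29⊕b30⊕b31 = 1⊕0⊕1⊕0⊕0⊕1⊕1⊕0⊕0⊕1⊕1⊕0⊕0⊕0⊕1⊕1 = 0
s8: b8⊕b9⊕b10⊕b11⊕b12⊕b13⊕b14⊕b15⊕b24⊕b25⊕b26⊕b27⊕b28⊕b29⊕b30⊕b31 = 1⊕0⊕1⊕1⊕0⊕1⊕1⊕0⊕0⊕0⊕0⊕1⊕0⊕0⊕1⊕1 = 0
s16: b16⊕b17⊕b18⊕b19⊕b20⊕b21⊕b22⊕b23⊕b24⊕b25⊕b26⊕b27⊕b28⊕b29⊕b30⊕b31 = 0⊕1⊕1⊕0⊕0⊕1⊕1⊕0⊕0⊕0⊕0⊕1⊕0⊕0⊕1⊕1 = 1
Syndrome (s16...s1) = 10000 → position 16.
Overall parity (XOR of all 32 bits, including p0): 1⊕1⊕0⊕1⊕1⊕0⊕1⊕0⊕1⊕0⊕1⊕1⊕0⊕1⊕1⊕0⊕0⊕1⊕1⊕0⊕0⊕1⊕1⊕0⊕0⊕0⊕0⊕1⊕0⊕0⊕1⊕1 = 1
Overall=1, syndrome position=16 → single-bit error at position 16.

single 16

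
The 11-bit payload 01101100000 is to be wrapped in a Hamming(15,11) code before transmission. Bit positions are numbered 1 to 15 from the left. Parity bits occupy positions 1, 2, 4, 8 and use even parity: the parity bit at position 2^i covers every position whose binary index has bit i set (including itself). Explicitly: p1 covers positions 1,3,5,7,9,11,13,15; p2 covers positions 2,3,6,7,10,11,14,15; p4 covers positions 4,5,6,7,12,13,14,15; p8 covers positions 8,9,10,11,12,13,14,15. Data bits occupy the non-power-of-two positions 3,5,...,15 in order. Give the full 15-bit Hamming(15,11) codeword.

000011001100000

Place data bits at non-power-of-two positions: b3=0, b5=1, b6=1, b7=0, b9=1, b10=1, b11=0, b12=0, b13=0, b14=0, b15=0.
p1 = XOR of data positions {3,5,7,9,11,13,15} = 0⊕1⊕0⊕1⊕0⊕0⊕0 = 0
p2 = XOR of data positions {3,6,7,10,11,14,15} = 0⊕1⊕0⊕1⊕0⊕0⊕0 = 0
p4 = XOR of data positions {5,6,7,12,13,14,15} = 1⊕1⊕0⊕0⊕0⊕0⊕0 = 0
p8 = XOR of data positions {9,10,11,12,13,14,15} = 1⊕1⊕0⊕0⊕0⊕0⊕0 = 0
Codeword b1..b15 = 000011001100000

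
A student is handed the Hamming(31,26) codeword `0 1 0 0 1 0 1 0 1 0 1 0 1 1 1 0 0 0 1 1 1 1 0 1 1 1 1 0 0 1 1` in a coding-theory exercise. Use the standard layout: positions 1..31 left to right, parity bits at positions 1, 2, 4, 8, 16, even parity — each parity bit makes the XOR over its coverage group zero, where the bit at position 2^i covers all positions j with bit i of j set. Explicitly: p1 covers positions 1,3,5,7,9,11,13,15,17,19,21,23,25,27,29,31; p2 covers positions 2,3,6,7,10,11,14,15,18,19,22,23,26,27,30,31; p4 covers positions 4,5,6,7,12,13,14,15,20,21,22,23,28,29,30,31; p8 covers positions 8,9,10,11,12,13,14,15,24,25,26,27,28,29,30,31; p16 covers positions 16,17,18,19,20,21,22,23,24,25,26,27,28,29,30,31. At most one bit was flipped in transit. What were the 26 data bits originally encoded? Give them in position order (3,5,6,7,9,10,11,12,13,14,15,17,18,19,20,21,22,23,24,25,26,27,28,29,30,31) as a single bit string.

01011000111001111011110011

s1: b1⊕b3⊕b5⊕b7⊕b9⊕b11⊕b13⊕b15⊕b17⊕b19⊕b21⊕b23⊕b25⊕b27⊕b29⊕b31 = 0⊕0⊕1⊕1⊕1⊕1⊕1⊕1⊕0⊕1⊕1⊕0⊕1⊕1⊕0⊕1 = 1
s2: b2⊕b3⊕b6⊕b7⊕b10⊕b11⊕b14⊕b15⊕b18⊕b19⊕b22⊕b23⊕b26⊕b27⊕b30⊕b31 = 1⊕0⊕0⊕1⊕0⊕1⊕1⊕1⊕0⊕1⊕1⊕0⊕1⊕1⊕1⊕1 = 1
s4: b4⊕b5⊕b6⊕b7⊕b12⊕b13⊕b14⊕b15⊕b20⊕b21⊕b22⊕b23⊕b28⊕b29⊕b30⊕b31 = 0⊕1⊕0⊕1⊕0⊕1⊕1⊕1⊕1⊕1⊕1⊕0⊕0⊕0⊕1⊕1 = 0
s8: b8⊕b9⊕b10⊕b11⊕b12⊕b13⊕b14⊕b15⊕b24⊕b25⊕b26⊕b27⊕b28⊕b29⊕b30⊕b31 = 0⊕1⊕0⊕1⊕0⊕1⊕1⊕1⊕1⊕1⊕1⊕1⊕0⊕0⊕1⊕1 = 1
s16: b16⊕b17⊕b18⊕b19⊕b20⊕b21⊕b22⊕b23⊕b24⊕b25⊕b26⊕b27⊕b28⊕b29⊕b30⊕b31 = 0⊕0⊕0⊕1⊕1⊕1⊕1⊕0⊕1⊕1⊕1⊕1⊕0⊕0⊕1⊕1 = 0
Syndrome (s16...s1) = 01011 → position 11.
Flip bit 11: corrected codeword = 0100101010001110001111011110011
Data bits at positions 3,5,6,7,9,10,11,12,13,14,15,17,18,19,20,21,22,23,24,25,26,27,28,29,30,31: 01011000111001111011110011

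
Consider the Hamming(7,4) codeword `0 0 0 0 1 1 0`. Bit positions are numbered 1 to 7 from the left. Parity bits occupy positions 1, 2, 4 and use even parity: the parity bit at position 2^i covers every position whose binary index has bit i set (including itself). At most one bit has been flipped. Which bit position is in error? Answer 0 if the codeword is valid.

3

s1: b1⊕b3⊕b5⊕b7 = 0⊕0⊕1⊕0 = 1
s2: b2⊕b3⊕b6⊕b7 = 0⊕0⊕1⊕0 = 1
s4: b4⊕b5⊕b6⊕b7 = 0⊕1⊕1⊕0 = 0
Syndrome (s4...s1) = 011 → position 3.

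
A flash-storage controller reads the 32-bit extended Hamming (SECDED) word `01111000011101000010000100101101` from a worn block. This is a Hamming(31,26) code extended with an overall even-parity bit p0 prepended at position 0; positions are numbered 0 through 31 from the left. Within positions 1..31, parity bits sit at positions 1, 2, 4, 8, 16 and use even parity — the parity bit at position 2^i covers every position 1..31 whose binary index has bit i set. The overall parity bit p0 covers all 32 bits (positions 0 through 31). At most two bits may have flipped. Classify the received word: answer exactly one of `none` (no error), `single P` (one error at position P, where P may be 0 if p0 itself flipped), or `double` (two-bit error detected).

s1: b1⊕b3⊕b5⊕b7⊕b9⊕b11⊕b13⊕b15⊕b17⊕b19⊕b21⊕b23⊕b25⊕b27⊕b29⊕b31 = 1⊕1⊕0⊕0⊕1⊕1⊕1⊕0⊕0⊕0⊕0⊕1⊕0⊕0⊕1⊕1 = 0
s2: b2⊕b3⊕b6⊕b7⊕b10⊕b11⊕b14⊕b15⊕b18⊕b19⊕b22⊕b23⊕b26⊕b27⊕b30⊕b31 = 1⊕1⊕0⊕0⊕1⊕1⊕0⊕0⊕1⊕0⊕0⊕1⊕1⊕0⊕0⊕1 = 0
s4: b4⊕b5⊕b6⊕b7⊕b12⊕b13⊕b14⊕b15⊕b20⊕b21⊕b22⊕b23⊕b28⊕b29⊕b30⊕b31 = 1⊕0⊕0⊕0⊕0⊕1⊕0⊕0⊕0⊕0⊕0⊕1⊕1⊕1⊕0⊕1 = 0
s8: b8⊕b9⊕b10⊕b11⊕b12⊕b13⊕b14⊕b15⊕b24⊕b25⊕b26⊕b27⊕b28⊕b29⊕b30⊕b31 = 0⊕1⊕1⊕1⊕0⊕1⊕0⊕0⊕0⊕0⊕1⊕0⊕1⊕1⊕0⊕1 = 0
s16: b16⊕b17⊕b18⊕b19⊕b20⊕b21⊕b22⊕b23⊕b24⊕b25⊕b26⊕b27⊕b28⊕b29⊕b30⊕b31 = 0⊕0⊕1⊕0⊕0⊕0⊕0⊕1⊕0⊕0⊕1⊕0⊕1⊕1⊕0⊕1 = 0
Syndrome (s16...s1) = 00000 → position 0 (no error).
Overall parity (XOR of all 32 bits, including p0): 0⊕1⊕1⊕1⊕1⊕0⊕0⊕0⊕0⊕1⊕1⊕1⊕0⊕1⊕0⊕0⊕0⊕0⊕1⊕0⊕0⊕0⊕0⊕1⊕0⊕0⊕1⊕0⊕1⊕1⊕0⊕1 = 0
Overall=0, syndrome position=0 → no error.

none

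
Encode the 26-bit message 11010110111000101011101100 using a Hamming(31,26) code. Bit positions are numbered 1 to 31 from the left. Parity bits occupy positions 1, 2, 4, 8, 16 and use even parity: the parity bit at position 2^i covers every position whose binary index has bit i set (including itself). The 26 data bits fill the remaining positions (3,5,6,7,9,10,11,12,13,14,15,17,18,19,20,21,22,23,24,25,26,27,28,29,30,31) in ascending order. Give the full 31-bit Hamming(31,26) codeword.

0011101001101111000101011101100

Place data bits at non-power-of-two positions: b3=1, b5=1, b6=0, b7=1, b9=0, b10=1, b11=1, b12=0, b13=1, b14=1, b15=1, b17=0, b18=0, b19=0, b20=1, b21=0, b22=1, b23=0, b24=1, b25=1, b26=1, b27=0, b28=1, b29=1, b30=0, b31=0.
p1 = XOR of data positions {3,5,7,9,11,13,15,17,19,21,23,25,27,29,31} = 1⊕1⊕1⊕0⊕1⊕1⊕1⊕0⊕0⊕0⊕0⊕1⊕0⊕1⊕0 = 0
p2 = XOR of data positions {3,6,7,10,11,14,15,18,19,22,23,26,27,30,31} = 1⊕0⊕1⊕1⊕1⊕1⊕1⊕0⊕0⊕1⊕0⊕1⊕0⊕0⊕0 = 0
p4 = XOR of data positions {5,6,7,12,13,14,15,20,21,22,23,28,29,30,31} = 1⊕0⊕1⊕0⊕1⊕1⊕1⊕1⊕0⊕1⊕0⊕1⊕1⊕0⊕0 = 1
p8 = XOR of data positions {9,10,11,12,13,14,15,24,25,26,27,28,29,30,31} = 0⊕1⊕1⊕0⊕1⊕1⊕1⊕1⊕1⊕1⊕0⊕1⊕1⊕0⊕0 = 0
p16 = XOR of data positions {17,18,19,20,21,22,23,24,25,26,27,28,29,30,31} = 0⊕0⊕0⊕1⊕0⊕1⊕0⊕1⊕1⊕1⊕0⊕1⊕1⊕0⊕0 = 1
Codeword b1..b31 = 0011101001101111000101011101100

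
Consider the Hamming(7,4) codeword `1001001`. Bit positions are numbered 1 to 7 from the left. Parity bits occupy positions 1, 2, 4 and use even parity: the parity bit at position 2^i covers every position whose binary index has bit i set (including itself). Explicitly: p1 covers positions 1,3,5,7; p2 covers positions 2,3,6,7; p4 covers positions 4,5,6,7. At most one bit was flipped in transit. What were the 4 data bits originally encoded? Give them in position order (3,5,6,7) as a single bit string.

s1: b1⊕b3⊕b5⊕b7 = 1⊕0⊕0⊕1 = 0
s2: b2⊕b3⊕b6⊕b7 = 0⊕0⊕0⊕1 = 1
s4: b4⊕b5⊕b6⊕b7 = 1⊕0⊕0⊕1 = 0
Syndrome (s4...s1) = 010 → position 2.
Flip bit 2: corrected codeword = 1101001
Data bits at positions 3,5,6,7: 0001

0001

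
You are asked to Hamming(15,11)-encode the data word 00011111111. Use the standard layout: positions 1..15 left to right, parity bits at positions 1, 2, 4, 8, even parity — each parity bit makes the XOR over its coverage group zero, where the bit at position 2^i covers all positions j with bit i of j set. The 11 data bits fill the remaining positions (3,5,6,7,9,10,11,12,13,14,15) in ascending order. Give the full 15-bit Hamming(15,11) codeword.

Place data bits at non-power-of-two positions: b3=0, b5=0, b6=0, b7=1, b9=1, b10=1, b11=1, b12=1, b13=1, b14=1, b15=1.
p1 = XOR of data positions {3,5,7,9,11,13,15} = 0⊕0⊕1⊕1⊕1⊕1⊕1 = 1
p2 = XOR of data positions {3,6,7,10,11,14,15} = 0⊕0⊕1⊕1⊕1⊕1⊕1 = 1
p4 = XOR of data positions {5,6,7,12,13,14,15} = 0⊕0⊕1⊕1⊕1⊕1⊕1 = 1
p8 = XOR of data positions {9,10,11,12,13,14,15} = 1⊕1⊕1⊕1⊕1⊕1⊕1 = 1
Codeword b1..b15 = 110100111111111

110100111111111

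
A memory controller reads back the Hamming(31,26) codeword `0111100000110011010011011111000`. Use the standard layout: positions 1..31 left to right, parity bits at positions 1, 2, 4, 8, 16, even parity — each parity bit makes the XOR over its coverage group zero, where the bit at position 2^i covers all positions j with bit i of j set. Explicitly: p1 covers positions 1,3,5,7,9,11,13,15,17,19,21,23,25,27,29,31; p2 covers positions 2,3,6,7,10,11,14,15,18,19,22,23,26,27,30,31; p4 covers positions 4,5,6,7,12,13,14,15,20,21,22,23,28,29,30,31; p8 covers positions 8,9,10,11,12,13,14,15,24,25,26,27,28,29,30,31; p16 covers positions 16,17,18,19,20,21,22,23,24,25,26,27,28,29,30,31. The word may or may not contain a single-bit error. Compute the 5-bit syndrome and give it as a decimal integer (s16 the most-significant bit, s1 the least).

s1: b1⊕b3⊕b5⊕b7⊕b9⊕b11⊕b13⊕b15⊕b17⊕b19⊕b21⊕b23⊕b25⊕b27⊕b29⊕b31 = 0⊕1⊕1⊕0⊕0⊕1⊕0⊕1⊕0⊕0⊕1⊕0⊕1⊕1⊕0⊕0 = 1
s2: b2⊕b3⊕b6⊕b7⊕b10⊕b11⊕b14⊕b15⊕b18⊕b19⊕b22⊕b23⊕b26⊕b27⊕b30⊕b31 = 1⊕1⊕0⊕0⊕0⊕1⊕0⊕1⊕1⊕0⊕1⊕0⊕1⊕1⊕0⊕0 = 0
s4: b4⊕b5⊕b6⊕b7⊕b12⊕b13⊕b14⊕b15⊕b20⊕b21⊕b22⊕b23⊕b28⊕b29⊕b30⊕b31 = 1⊕1⊕0⊕0⊕1⊕0⊕0⊕1⊕0⊕1⊕1⊕0⊕1⊕0⊕0⊕0 = 1
s8: b8⊕b9⊕b10⊕b11⊕b12⊕b13⊕b14⊕b15⊕b24⊕b25⊕b26⊕b27⊕b28⊕b29⊕b30⊕b31 = 0⊕0⊕0⊕1⊕1⊕0⊕0⊕1⊕1⊕1⊕1⊕1⊕1⊕0⊕0⊕0 = 0
s16: b16⊕b17⊕b18⊕b19⊕b20⊕b21⊕b22⊕b23⊕b24⊕b25⊕b26⊕b27⊕b28⊕b29⊕b30⊕b31 = 1⊕0⊕1⊕0⊕0⊕1⊕1⊕0⊕1⊕1⊕1⊕1⊕1⊕0⊕0⊕0 = 1
Syndrome (s16...s1) = 10101 → position 21.

21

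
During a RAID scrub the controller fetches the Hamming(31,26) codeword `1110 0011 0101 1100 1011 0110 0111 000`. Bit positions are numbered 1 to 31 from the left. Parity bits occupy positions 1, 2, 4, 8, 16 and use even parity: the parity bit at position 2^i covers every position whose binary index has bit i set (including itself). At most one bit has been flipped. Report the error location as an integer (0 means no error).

0

s1: b1⊕b3⊕b5⊕b7⊕b9⊕b11⊕b13⊕b15⊕b17⊕b19⊕b21⊕b23⊕b25⊕b27⊕b29⊕b31 = 1⊕1⊕0⊕1⊕0⊕0⊕1⊕0⊕1⊕1⊕0⊕1⊕0⊕1⊕0⊕0 = 0
s2: b2⊕b3⊕b6⊕b7⊕b10⊕b11⊕b14⊕b15⊕b18⊕b19⊕b22⊕b23⊕b26⊕b27⊕b30⊕b31 = 1⊕1⊕0⊕1⊕1⊕0⊕1⊕0⊕0⊕1⊕1⊕1⊕1⊕1⊕0⊕0 = 0
s4: b4⊕b5⊕b6⊕b7⊕b12⊕b13⊕b14⊕b15⊕b20⊕b21⊕b22⊕b23⊕b28⊕b29⊕b30⊕b31 = 0⊕0⊕0⊕1⊕1⊕1⊕1⊕0⊕1⊕0⊕1⊕1⊕1⊕0⊕0⊕0 = 0
s8: b8⊕b9⊕b10⊕b11⊕b12⊕b13⊕b14⊕b15⊕b24⊕b25⊕b26⊕b27⊕b28⊕b29⊕b30⊕b31 = 1⊕0⊕1⊕0⊕1⊕1⊕1⊕0⊕0⊕0⊕1⊕1⊕1⊕0⊕0⊕0 = 0
s16: b16⊕b17⊕b18⊕b19⊕b20⊕b21⊕b22⊕b23⊕b24⊕b25⊕b26⊕b27⊕b28⊕b29⊕b30⊕b31 = 0⊕1⊕0⊕1⊕1⊕0⊕1⊕1⊕0⊕0⊕1⊕1⊕1⊕0⊕0⊕0 = 0
Syndrome (s16...s1) = 00000 → position 0 (no error).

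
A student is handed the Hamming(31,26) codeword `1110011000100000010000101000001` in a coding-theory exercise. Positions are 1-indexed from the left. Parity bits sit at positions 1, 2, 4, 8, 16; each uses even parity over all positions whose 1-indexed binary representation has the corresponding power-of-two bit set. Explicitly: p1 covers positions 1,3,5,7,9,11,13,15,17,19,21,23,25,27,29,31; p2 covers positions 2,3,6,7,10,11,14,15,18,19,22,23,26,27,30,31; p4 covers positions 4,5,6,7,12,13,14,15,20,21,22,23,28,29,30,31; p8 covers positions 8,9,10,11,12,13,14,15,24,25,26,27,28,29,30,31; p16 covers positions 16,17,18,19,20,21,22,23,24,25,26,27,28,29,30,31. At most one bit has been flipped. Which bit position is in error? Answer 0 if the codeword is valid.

9

s1: b1⊕b3⊕b5⊕b7⊕b9⊕b11⊕b13⊕b15⊕b17⊕b19⊕b21⊕b23⊕b25⊕b27⊕b29⊕b31 = 1⊕1⊕0⊕1⊕0⊕1⊕0⊕0⊕0⊕0⊕0⊕1⊕1⊕0⊕0⊕1 = 1
s2: b2⊕b3⊕b6⊕b7⊕b10⊕b11⊕b14⊕b15⊕b18⊕b19⊕b22⊕b23⊕b26⊕b27⊕b30⊕b31 = 1⊕1⊕1⊕1⊕0⊕1⊕0⊕0⊕1⊕0⊕0⊕1⊕0⊕0⊕0⊕1 = 0
s4: b4⊕b5⊕b6⊕b7⊕b12⊕b13⊕b14⊕b15⊕b20⊕b21⊕b22⊕b23⊕b28⊕b29⊕b30⊕b31 = 0⊕0⊕1⊕1⊕0⊕0⊕0⊕0⊕0⊕0⊕0⊕1⊕0⊕0⊕0⊕1 = 0
s8: b8⊕b9⊕b10⊕b11⊕b12⊕b13⊕b14⊕b15⊕b24⊕b25⊕b26⊕b27⊕b28⊕b29⊕b30⊕b31 = 0⊕0⊕0⊕1⊕0⊕0⊕0⊕0⊕0⊕1⊕0⊕0⊕0⊕0⊕0⊕1 = 1
s16: b16⊕b17⊕b18⊕b19⊕b20⊕b21⊕b22⊕b23⊕b24⊕b25⊕b26⊕b27⊕b28⊕b29⊕b30⊕b31 = 0⊕0⊕1⊕0⊕0⊕0⊕0⊕1⊕0⊕1⊕0⊕0⊕0⊕0⊕0⊕1 = 0
Syndrome (s16...s1) = 01001 → position 9.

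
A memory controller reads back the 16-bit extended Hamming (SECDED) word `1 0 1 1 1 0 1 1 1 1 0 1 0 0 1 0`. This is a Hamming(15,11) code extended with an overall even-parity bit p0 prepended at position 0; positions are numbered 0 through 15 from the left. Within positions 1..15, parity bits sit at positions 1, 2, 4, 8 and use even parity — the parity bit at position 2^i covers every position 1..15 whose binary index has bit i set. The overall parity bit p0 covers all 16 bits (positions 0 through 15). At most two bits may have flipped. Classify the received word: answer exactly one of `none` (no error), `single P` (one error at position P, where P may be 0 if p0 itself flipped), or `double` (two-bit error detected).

none

s1: b1⊕b3⊕b5⊕b7⊕b9⊕b11⊕b13⊕b15 = 0⊕1⊕0⊕1⊕1⊕1⊕0⊕0 = 0
s2: b2⊕b3⊕b6⊕b7⊕b10⊕b11⊕b14⊕b15 = 1⊕1⊕1⊕1⊕0⊕1⊕1⊕0 = 0
s4: b4⊕b5⊕b6⊕b7⊕b12⊕b13⊕b14⊕b15 = 1⊕0⊕1⊕1⊕0⊕0⊕1⊕0 = 0
s8: b8⊕b9⊕b10⊕b11⊕b12⊕b13⊕b14⊕b15 = 1⊕1⊕0⊕1⊕0⊕0⊕1⊕0 = 0
Syndrome (s8...s1) = 0000 → position 0 (no error).
Overall parity (XOR of all 16 bits, including p0): 1⊕0⊕1⊕1⊕1⊕0⊕1⊕1⊕1⊕1⊕0⊕1⊕0⊕0⊕1⊕0 = 0
Overall=0, syndrome position=0 → no error.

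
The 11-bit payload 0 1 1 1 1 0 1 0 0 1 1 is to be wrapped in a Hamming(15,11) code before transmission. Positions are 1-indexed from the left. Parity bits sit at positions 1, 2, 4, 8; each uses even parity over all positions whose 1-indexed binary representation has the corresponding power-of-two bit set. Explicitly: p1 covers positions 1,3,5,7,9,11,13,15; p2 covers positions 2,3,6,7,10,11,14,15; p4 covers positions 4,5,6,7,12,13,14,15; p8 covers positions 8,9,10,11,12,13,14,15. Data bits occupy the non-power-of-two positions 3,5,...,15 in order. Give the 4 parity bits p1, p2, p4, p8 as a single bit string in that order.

Place data bits at non-power-of-two positions: b3=0, b5=1, b6=1, b7=1, b9=1, b10=0, b11=1, b12=0, b13=0, b14=1, b15=1.
p1 = XOR of data positions {3,5,7,9,11,13,15} = 0⊕1⊕1⊕1⊕1⊕0⊕1 = 1
p2 = XOR of data positions {3,6,7,10,11,14,15} = 0⊕1⊕1⊕0⊕1⊕1⊕1 = 1
p4 = XOR of data positions {5,6,7,12,13,14,15} = 1⊕1⊕1⊕0⊕0⊕1⊕1 = 1
p8 = XOR of data positions {9,10,11,12,13,14,15} = 1⊕0⊕1⊕0⊕0⊕1⊕1 = 0
Parity bits p1,p2,p4,p8 = 1110

1110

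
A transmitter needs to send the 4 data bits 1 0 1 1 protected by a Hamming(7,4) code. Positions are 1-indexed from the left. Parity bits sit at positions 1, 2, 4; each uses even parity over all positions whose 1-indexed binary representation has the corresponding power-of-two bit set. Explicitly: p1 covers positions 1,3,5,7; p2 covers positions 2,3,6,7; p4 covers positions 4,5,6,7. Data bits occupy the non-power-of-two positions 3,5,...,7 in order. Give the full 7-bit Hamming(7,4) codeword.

0110011

Place data bits at non-power-of-two positions: b3=1, b5=0, b6=1, b7=1.
p1 = XOR of data positions {3,5,7} = 1⊕0⊕1 = 0
p2 = XOR of data positions {3,6,7} = 1⊕1⊕1 = 1
p4 = XOR of data positions {5,6,7} = 0⊕1⊕1 = 0
Codeword b1..b7 = 0110011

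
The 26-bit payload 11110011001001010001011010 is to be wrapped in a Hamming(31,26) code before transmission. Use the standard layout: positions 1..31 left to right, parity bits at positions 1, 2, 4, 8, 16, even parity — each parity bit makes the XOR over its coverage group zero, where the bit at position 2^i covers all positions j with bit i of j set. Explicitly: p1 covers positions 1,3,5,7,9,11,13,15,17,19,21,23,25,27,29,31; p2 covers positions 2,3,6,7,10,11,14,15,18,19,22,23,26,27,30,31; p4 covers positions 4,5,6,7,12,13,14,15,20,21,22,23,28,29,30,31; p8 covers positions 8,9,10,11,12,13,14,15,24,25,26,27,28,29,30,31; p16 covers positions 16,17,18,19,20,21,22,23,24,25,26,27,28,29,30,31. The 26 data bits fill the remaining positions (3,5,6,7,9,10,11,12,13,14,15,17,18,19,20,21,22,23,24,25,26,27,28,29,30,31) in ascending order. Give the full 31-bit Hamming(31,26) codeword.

1010111100110010001010001011010

Place data bits at non-power-of-two positions: b3=1, b5=1, b6=1, b7=1, b9=0, b10=0, b11=1, b12=1, b13=0, b14=0, b15=1, b17=0, b18=0, b19=1, b20=0, b21=1, b22=0, b23=0, b24=0, b25=1, b26=0, b27=1, b28=1, b29=0, b30=1, b31=0.
p1 = XOR of data positions {3,5,7,9,11,13,15,17,19,21,23,25,27,29,31} = 1⊕1⊕1⊕0⊕1⊕0⊕1⊕0⊕1⊕1⊕0⊕1⊕1⊕0⊕0 = 1
p2 = XOR of data positions {3,6,7,10,11,14,15,18,19,22,23,26,27,30,31} = 1⊕1⊕1⊕0⊕1⊕0⊕1⊕0⊕1⊕0⊕0⊕0⊕1⊕1⊕0 = 0
p4 = XOR of data positions {5,6,7,12,13,14,15,20,21,22,23,28,29,30,31} = 1⊕1⊕1⊕1⊕0⊕0⊕1⊕0⊕1⊕0⊕0⊕1⊕0⊕1⊕0 = 0
p8 = XOR of data positions {9,10,11,12,13,14,15,24,25,26,27,28,29,30,31} = 0⊕0⊕1⊕1⊕0⊕0⊕1⊕0⊕1⊕0⊕1⊕1⊕0⊕1⊕0 = 1
p16 = XOR of data positions {17,18,19,20,21,22,23,24,25,26,27,28,29,30,31} = 0⊕0⊕1⊕0⊕1⊕0⊕0⊕0⊕1⊕0⊕1⊕1⊕0⊕1⊕0 = 0
Codeword b1..b31 = 1010111100110010001010001011010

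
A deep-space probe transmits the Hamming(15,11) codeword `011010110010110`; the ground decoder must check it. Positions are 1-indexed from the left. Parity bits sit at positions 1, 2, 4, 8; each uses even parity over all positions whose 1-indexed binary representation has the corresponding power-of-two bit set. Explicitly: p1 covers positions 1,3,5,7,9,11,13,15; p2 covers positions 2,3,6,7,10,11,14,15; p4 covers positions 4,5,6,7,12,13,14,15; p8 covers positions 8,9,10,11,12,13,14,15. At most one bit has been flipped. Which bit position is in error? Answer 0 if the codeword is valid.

s1: b1⊕b3⊕b5⊕b7⊕b9⊕b11⊕b13⊕b15 = 0⊕1⊕1⊕1⊕0⊕1⊕1⊕0 = 1
s2: b2⊕b3⊕b6⊕b7⊕b10⊕b11⊕b14⊕b15 = 1⊕1⊕0⊕1⊕0⊕1⊕1⊕0 = 1
s4: b4⊕b5⊕b6⊕b7⊕b12⊕b13⊕b14⊕b15 = 0⊕1⊕0⊕1⊕0⊕1⊕1⊕0 = 0
s8: b8⊕b9⊕b10⊕b11⊕b12⊕b13⊕b14⊕b15 = 1⊕0⊕0⊕1⊕0⊕1⊕1⊕0 = 0
Syndrome (s8...s1) = 0011 → position 3.

3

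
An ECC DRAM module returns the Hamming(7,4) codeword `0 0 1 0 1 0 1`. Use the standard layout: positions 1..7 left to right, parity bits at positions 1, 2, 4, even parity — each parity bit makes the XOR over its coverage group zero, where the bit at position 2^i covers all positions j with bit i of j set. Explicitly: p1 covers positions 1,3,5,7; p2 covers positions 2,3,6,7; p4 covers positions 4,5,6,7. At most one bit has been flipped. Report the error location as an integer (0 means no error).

1

s1: b1⊕b3⊕b5⊕b7 = 0⊕1⊕1⊕1 = 1
s2: b2⊕b3⊕b6⊕b7 = 0⊕1⊕0⊕1 = 0
s4: b4⊕b5⊕b6⊕b7 = 0⊕1⊕0⊕1 = 0
Syndrome (s4...s1) = 001 → position 1.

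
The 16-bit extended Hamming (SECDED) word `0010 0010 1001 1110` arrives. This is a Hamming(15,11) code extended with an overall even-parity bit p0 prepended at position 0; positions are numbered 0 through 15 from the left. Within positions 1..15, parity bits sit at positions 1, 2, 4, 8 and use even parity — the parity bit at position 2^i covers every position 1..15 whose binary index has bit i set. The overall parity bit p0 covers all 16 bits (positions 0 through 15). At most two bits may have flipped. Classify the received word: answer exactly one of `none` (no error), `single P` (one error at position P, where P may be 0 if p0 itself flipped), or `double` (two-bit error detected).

s1: b1⊕b3⊕b5⊕b7⊕b9⊕b11⊕b13⊕b15 = 0⊕0⊕0⊕0⊕0⊕1⊕1⊕0 = 0
s2: b2⊕b3⊕b6⊕b7⊕b10⊕b11⊕b14⊕b15 = 1⊕0⊕1⊕0⊕0⊕1⊕1⊕0 = 0
s4: b4⊕b5⊕b6⊕b7⊕b12⊕b13⊕b14⊕b15 = 0⊕0⊕1⊕0⊕1⊕1⊕1⊕0 = 0
s8: b8⊕b9⊕b10⊕b11⊕b12⊕b13⊕b14⊕b15 = 1⊕0⊕0⊕1⊕1⊕1⊕1⊕0 = 1
Syndrome (s8...s1) = 1000 → position 8.
Overall parity (XOR of all 16 bits, including p0): 0⊕0⊕1⊕0⊕0⊕0⊕1⊕0⊕1⊕0⊕0⊕1⊕1⊕1⊕1⊕0 = 1
Overall=1, syndrome position=8 → single-bit error at position 8.

single 8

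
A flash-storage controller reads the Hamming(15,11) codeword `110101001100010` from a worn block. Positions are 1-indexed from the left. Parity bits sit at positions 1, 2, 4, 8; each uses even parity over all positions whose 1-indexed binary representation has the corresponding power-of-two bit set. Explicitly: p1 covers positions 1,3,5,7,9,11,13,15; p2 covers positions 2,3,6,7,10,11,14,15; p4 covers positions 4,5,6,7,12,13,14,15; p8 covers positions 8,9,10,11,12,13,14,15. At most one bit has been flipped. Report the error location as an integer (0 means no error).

12

s1: b1⊕b3⊕b5⊕b7⊕b9⊕b11⊕b13⊕b15 = 1⊕0⊕0⊕0⊕1⊕0⊕0⊕0 = 0
s2: b2⊕b3⊕b6⊕b7⊕b10⊕b11⊕b14⊕b15 = 1⊕0⊕1⊕0⊕1⊕0⊕1⊕0 = 0
s4: b4⊕b5⊕b6⊕b7⊕b12⊕b13⊕b14⊕b15 = 1⊕0⊕1⊕0⊕0⊕0⊕1⊕0 = 1
s8: b8⊕b9⊕b10⊕b11⊕b12⊕b13⊕b14⊕b15 = 0⊕1⊕1⊕0⊕0⊕0⊕1⊕0 = 1
Syndrome (s8...s1) = 1100 → position 12.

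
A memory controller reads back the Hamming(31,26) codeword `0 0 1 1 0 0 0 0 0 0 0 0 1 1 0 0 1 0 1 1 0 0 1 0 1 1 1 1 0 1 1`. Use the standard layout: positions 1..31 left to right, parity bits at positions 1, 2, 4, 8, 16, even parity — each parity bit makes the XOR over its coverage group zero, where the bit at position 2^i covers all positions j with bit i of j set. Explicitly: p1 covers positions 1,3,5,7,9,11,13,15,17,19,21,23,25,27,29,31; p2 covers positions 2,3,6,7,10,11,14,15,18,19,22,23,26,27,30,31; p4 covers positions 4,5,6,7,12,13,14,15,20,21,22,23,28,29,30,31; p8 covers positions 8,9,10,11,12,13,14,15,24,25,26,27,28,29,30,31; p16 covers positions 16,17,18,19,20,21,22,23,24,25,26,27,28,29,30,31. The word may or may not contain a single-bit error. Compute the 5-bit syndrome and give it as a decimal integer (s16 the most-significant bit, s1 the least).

s1: b1⊕b3⊕b5⊕b7⊕b9⊕b11⊕b13⊕b15⊕b17⊕b19⊕b21⊕b23⊕b25⊕b27⊕b29⊕b31 = 0⊕1⊕0⊕0⊕0⊕0⊕1⊕0⊕1⊕1⊕0⊕1⊕1⊕1⊕0⊕1 = 0
s2: b2⊕b3⊕b6⊕b7⊕b10⊕b11⊕b14⊕b15⊕b18⊕b19⊕b22⊕b23⊕b26⊕b27⊕b30⊕b31 = 0⊕1⊕0⊕0⊕0⊕0⊕1⊕0⊕0⊕1⊕0⊕1⊕1⊕1⊕1⊕1 = 0
s4: b4⊕b5⊕b6⊕b7⊕b12⊕b13⊕b14⊕b15⊕b20⊕b21⊕b22⊕b23⊕b28⊕b29⊕b30⊕b31 = 1⊕0⊕0⊕0⊕0⊕1⊕1⊕0⊕1⊕0⊕0⊕1⊕1⊕0⊕1⊕1 = 0
s8: b8⊕b9⊕b10⊕b11⊕b12⊕b13⊕b14⊕b15⊕b24⊕b25⊕b26⊕b27⊕b28⊕b29⊕b30⊕b31 = 0⊕0⊕0⊕0⊕0⊕1⊕1⊕0⊕0⊕1⊕1⊕1⊕1⊕0⊕1⊕1 = 0
s16: b16⊕b17⊕b18⊕b19⊕b20⊕b21⊕b22⊕b23⊕b24⊕b25⊕b26⊕b27⊕b28⊕b29⊕b30⊕b31 = 0⊕1⊕0⊕1⊕1⊕0⊕0⊕1⊕0⊕1⊕1⊕1⊕1⊕0⊕1⊕1 = 0
Syndrome (s16...s1) = 00000 → position 0 (no error).

0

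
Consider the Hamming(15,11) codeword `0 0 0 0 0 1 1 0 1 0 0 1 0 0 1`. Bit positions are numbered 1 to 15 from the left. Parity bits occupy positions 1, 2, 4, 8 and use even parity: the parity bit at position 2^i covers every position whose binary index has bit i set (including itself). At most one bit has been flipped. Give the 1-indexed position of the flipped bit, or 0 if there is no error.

11

s1: b1⊕b3⊕b5⊕b7⊕b9⊕b11⊕b13⊕b15 = 0⊕0⊕0⊕1⊕1⊕0⊕0⊕1 = 1
s2: b2⊕b3⊕b6⊕b7⊕b10⊕b11⊕b14⊕b15 = 0⊕0⊕1⊕1⊕0⊕0⊕0⊕1 = 1
s4: b4⊕b5⊕b6⊕b7⊕b12⊕b13⊕b14⊕b15 = 0⊕0⊕1⊕1⊕1⊕0⊕0⊕1 = 0
s8: b8⊕b9⊕b10⊕b11⊕b12⊕b13⊕b14⊕b15 = 0⊕1⊕0⊕0⊕1⊕0⊕0⊕1 = 1
Syndrome (s8...s1) = 1011 → position 11.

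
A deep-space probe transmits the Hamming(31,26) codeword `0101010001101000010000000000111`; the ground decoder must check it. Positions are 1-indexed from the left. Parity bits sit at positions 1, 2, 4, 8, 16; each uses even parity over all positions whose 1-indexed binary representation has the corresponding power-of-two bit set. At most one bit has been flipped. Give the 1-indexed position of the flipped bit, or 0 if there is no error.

2

s1: b1⊕b3⊕b5⊕b7⊕b9⊕b11⊕b13⊕b15⊕b17⊕b19⊕b21⊕b23⊕b25⊕b27⊕b29⊕b31 = 0⊕0⊕0⊕0⊕0⊕1⊕1⊕0⊕0⊕0⊕0⊕0⊕0⊕0⊕1⊕1 = 0
s2: b2⊕b3⊕b6⊕b7⊕b10⊕b11⊕b14⊕b15⊕b18⊕b19⊕b22⊕b23⊕b26⊕b27⊕b30⊕b31 = 1⊕0⊕1⊕0⊕1⊕1⊕0⊕0⊕1⊕0⊕0⊕0⊕0⊕0⊕1⊕1 = 1
s4: b4⊕b5⊕b6⊕b7⊕b12⊕b13⊕b14⊕b15⊕b20⊕b21⊕b22⊕b23⊕b28⊕b29⊕b30⊕b31 = 1⊕0⊕1⊕0⊕0⊕1⊕0⊕0⊕0⊕0⊕0⊕0⊕0⊕1⊕1⊕1 = 0
s8: b8⊕b9⊕b10⊕b11⊕b12⊕b13⊕b14⊕b15⊕b24⊕b25⊕b26⊕b27⊕b28⊕b29⊕b30⊕b31 = 0⊕0⊕1⊕1⊕0⊕1⊕0⊕0⊕0⊕0⊕0⊕0⊕0⊕1⊕1⊕1 = 0
s16: b16⊕b17⊕b18⊕b19⊕b20⊕b21⊕b22⊕b23⊕b24⊕b25⊕b26⊕b27⊕b28⊕b29⊕b30⊕b31 = 0⊕0⊕1⊕0⊕0⊕0⊕0⊕0⊕0⊕0⊕0⊕0⊕0⊕1⊕1⊕1 = 0
Syndrome (s16...s1) = 00010 → position 2.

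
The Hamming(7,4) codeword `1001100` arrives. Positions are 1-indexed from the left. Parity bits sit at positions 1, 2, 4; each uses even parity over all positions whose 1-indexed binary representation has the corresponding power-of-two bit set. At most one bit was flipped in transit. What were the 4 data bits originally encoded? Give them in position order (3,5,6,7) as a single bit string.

0100

s1: b1⊕b3⊕b5⊕b7 = 1⊕0⊕1⊕0 = 0
s2: b2⊕b3⊕b6⊕b7 = 0⊕0⊕0⊕0 = 0
s4: b4⊕b5⊕b6⊕b7 = 1⊕1⊕0⊕0 = 0
Syndrome (s4...s1) = 000 → position 0 (no error).
No correction needed.
Data bits at positions 3,5,6,7: 0100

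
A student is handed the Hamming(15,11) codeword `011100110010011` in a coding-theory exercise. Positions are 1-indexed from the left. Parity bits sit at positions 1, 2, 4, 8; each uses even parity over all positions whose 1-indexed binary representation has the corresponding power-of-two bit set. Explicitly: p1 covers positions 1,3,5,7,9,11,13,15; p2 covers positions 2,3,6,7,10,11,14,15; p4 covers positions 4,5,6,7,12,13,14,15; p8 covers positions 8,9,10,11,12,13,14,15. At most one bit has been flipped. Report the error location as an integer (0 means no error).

0

s1: b1⊕b3⊕b5⊕b7⊕b9⊕b11⊕b13⊕b15 = 0⊕1⊕0⊕1⊕0⊕1⊕0⊕1 = 0
s2: b2⊕b3⊕b6⊕b7⊕b10⊕b11⊕b14⊕b15 = 1⊕1⊕0⊕1⊕0⊕1⊕1⊕1 = 0
s4: b4⊕b5⊕b6⊕b7⊕b12⊕b13⊕b14⊕b15 = 1⊕0⊕0⊕1⊕0⊕0⊕1⊕1 = 0
s8: b8⊕b9⊕b10⊕b11⊕b12⊕b13⊕b14⊕b15 = 1⊕0⊕0⊕1⊕0⊕0⊕1⊕1 = 0
Syndrome (s8...s1) = 0000 → position 0 (no error).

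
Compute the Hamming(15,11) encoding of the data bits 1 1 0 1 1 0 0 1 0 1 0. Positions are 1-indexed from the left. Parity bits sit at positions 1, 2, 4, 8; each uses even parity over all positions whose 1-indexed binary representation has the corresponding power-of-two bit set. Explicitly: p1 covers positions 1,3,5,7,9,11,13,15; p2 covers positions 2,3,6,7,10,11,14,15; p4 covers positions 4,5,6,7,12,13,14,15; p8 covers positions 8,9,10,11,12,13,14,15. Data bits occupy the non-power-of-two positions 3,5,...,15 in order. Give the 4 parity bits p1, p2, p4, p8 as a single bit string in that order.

Place data bits at non-power-of-two positions: b3=1, b5=1, b6=0, b7=1, b9=1, b10=0, b11=0, b12=1, b13=0, b14=1, b15=0.
p1 = XOR of data positions {3,5,7,9,11,13,15} = 1⊕1⊕1⊕1⊕0⊕0⊕0 = 0
p2 = XOR of data positions {3,6,7,10,11,14,15} = 1⊕0⊕1⊕0⊕0⊕1⊕0 = 1
p4 = XOR of data positions {5,6,7,12,13,14,15} = 1⊕0⊕1⊕1⊕0⊕1⊕0 = 0
p8 = XOR of data positions {9,10,11,12,13,14,15} = 1⊕0⊕0⊕1⊕0⊕1⊕0 = 1
Parity bits p1,p2,p4,p8 = 0101

0101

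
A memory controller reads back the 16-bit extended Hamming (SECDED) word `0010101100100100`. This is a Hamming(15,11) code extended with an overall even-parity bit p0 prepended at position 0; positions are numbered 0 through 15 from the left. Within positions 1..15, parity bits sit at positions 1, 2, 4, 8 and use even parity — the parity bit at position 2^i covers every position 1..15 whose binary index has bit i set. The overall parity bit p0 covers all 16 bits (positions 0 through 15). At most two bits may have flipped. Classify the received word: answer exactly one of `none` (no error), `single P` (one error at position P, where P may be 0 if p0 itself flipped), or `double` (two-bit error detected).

s1: b1⊕b3⊕b5⊕b7⊕b9⊕b11⊕b13⊕b15 = 0⊕0⊕0⊕1⊕0⊕0⊕1⊕0 = 0
s2: b2⊕b3⊕b6⊕b7⊕b10⊕b11⊕b14⊕b15 = 1⊕0⊕1⊕1⊕1⊕0⊕0⊕0 = 0
s4: b4⊕b5⊕b6⊕b7⊕b12⊕b13⊕b14⊕b15 = 1⊕0⊕1⊕1⊕0⊕1⊕0⊕0 = 0
s8: b8⊕b9⊕b10⊕b11⊕b12⊕b13⊕b14⊕b15 = 0⊕0⊕1⊕0⊕0⊕1⊕0⊕0 = 0
Syndrome (s8...s1) = 0000 → position 0 (no error).
Overall parity (XOR of all 16 bits, including p0): 0⊕0⊕1⊕0⊕1⊕0⊕1⊕1⊕0⊕0⊕1⊕0⊕0⊕1⊕0⊕0 = 0
Overall=0, syndrome position=0 → no error.

none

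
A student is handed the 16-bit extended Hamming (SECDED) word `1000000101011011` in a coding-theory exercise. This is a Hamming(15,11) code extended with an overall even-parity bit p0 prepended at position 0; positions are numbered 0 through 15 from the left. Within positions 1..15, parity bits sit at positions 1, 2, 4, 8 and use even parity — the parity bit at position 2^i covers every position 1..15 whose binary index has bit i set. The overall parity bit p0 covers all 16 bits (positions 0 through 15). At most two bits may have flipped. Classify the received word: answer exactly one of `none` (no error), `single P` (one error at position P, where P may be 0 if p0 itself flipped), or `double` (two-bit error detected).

s1: b1⊕b3⊕b5⊕b7⊕b9⊕b11⊕b13⊕b15 = 0⊕0⊕0⊕1⊕1⊕1⊕0⊕1 = 0
s2: b2⊕b3⊕b6⊕b7⊕b10⊕b11⊕b14⊕b15 = 0⊕0⊕0⊕1⊕0⊕1⊕1⊕1 = 0
s4: b4⊕b5⊕b6⊕b7⊕b12⊕b13⊕b14⊕b15 = 0⊕0⊕0⊕1⊕1⊕0⊕1⊕1 = 0
s8: b8⊕b9⊕b10⊕b11⊕b12⊕b13⊕b14⊕b15 = 0⊕1⊕0⊕1⊕1⊕0⊕1⊕1 = 1
Syndrome (s8...s1) = 1000 → position 8.
Overall parity (XOR of all 16 bits, including p0): 1⊕0⊕0⊕0⊕0⊕0⊕0⊕1⊕0⊕1⊕0⊕1⊕1⊕0⊕1⊕1 = 1
Overall=1, syndrome position=8 → single-bit error at position 8.

single 8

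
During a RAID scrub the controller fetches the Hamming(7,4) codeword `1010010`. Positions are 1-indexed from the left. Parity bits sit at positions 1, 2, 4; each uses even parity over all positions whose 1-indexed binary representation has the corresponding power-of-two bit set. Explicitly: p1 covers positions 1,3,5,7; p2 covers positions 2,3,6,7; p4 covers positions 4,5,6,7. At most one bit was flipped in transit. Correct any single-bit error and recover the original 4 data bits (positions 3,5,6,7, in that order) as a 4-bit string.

1010

s1: b1⊕b3⊕b5⊕b7 = 1⊕1⊕0⊕0 = 0
s2: b2⊕b3⊕b6⊕b7 = 0⊕1⊕1⊕0 = 0
s4: b4⊕b5⊕b6⊕b7 = 0⊕0⊕1⊕0 = 1
Syndrome (s4...s1) = 100 → position 4.
Flip bit 4: corrected codeword = 1011010
Data bits at positions 3,5,6,7: 1010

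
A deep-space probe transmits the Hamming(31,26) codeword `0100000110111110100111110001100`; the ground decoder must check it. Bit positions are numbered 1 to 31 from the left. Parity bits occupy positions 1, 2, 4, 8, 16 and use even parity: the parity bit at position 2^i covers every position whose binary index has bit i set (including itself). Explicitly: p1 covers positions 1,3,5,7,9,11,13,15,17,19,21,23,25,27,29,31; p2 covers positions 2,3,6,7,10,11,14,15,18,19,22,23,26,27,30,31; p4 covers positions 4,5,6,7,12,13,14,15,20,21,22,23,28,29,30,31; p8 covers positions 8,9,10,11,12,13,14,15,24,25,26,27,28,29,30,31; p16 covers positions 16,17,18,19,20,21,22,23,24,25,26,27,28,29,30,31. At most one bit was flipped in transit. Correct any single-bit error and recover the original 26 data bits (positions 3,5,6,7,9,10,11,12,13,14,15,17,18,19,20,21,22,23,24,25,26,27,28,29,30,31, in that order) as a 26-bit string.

s1: b1⊕b3⊕b5⊕b7⊕b9⊕b11⊕b13⊕b15⊕b17⊕b19⊕b21⊕b23⊕b25⊕b27⊕b29⊕b31 = 0⊕0⊕0⊕0⊕1⊕1⊕1⊕1⊕1⊕0⊕1⊕1⊕0⊕0⊕1⊕0 = 0
s2: b2⊕b3⊕b6⊕b7⊕b10⊕b11⊕b14⊕b15⊕b18⊕b19⊕b22⊕b23⊕b26⊕b27⊕b30⊕b31 = 1⊕0⊕0⊕0⊕0⊕1⊕1⊕1⊕0⊕0⊕1⊕1⊕0⊕0⊕0⊕0 = 0
s4: b4⊕b5⊕b6⊕b7⊕b12⊕b13⊕b14⊕b15⊕b20⊕b21⊕b22⊕b23⊕b28⊕b29⊕b30⊕b31 = 0⊕0⊕0⊕0⊕1⊕1⊕1⊕1⊕1⊕1⊕1⊕1⊕1⊕1⊕0⊕0 = 0
s8: b8⊕b9⊕b10⊕b11⊕b12⊕b13⊕b14⊕b15⊕b24⊕b25⊕b26⊕b27⊕b28⊕b29⊕b30⊕b31 = 1⊕1⊕0⊕1⊕1⊕1⊕1⊕1⊕1⊕0⊕0⊕0⊕1⊕1⊕0⊕0 = 0
s16: b16⊕b17⊕b18⊕b19⊕b20⊕b21⊕b22⊕b23⊕b24⊕b25⊕b26⊕b27⊕b28⊕b29⊕b30⊕b31 = 0⊕1⊕0⊕0⊕1⊕1⊕1⊕1⊕1⊕0⊕0⊕0⊕1⊕1⊕0⊕0 = 0
Syndrome (s16...s1) = 00000 → position 0 (no error).
No correction needed.
Data bits at positions 3,5,6,7,9,10,11,12,13,14,15,17,18,19,20,21,22,23,24,25,26,27,28,29,30,31: 00001011111100111110001100

00001011111100111110001100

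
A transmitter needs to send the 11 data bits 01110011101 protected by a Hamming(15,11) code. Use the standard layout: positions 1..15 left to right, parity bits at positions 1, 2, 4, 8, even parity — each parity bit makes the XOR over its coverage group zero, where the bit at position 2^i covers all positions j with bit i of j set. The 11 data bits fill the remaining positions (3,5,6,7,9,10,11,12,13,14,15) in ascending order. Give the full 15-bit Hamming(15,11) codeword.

Place data bits at non-power-of-two positions: b3=0, b5=1, b6=1, b7=1, b9=0, b10=0, b11=1, b12=1, b13=1, b14=0, b15=1.
p1 = XOR of data positions {3,5,7,9,11,13,15} = 0⊕1⊕1⊕0⊕1⊕1⊕1 = 1
p2 = XOR of data positions {3,6,7,10,11,14,15} = 0⊕1⊕1⊕0⊕1⊕0⊕1 = 0
p4 = XOR of data positions {5,6,7,12,13,14,15} = 1⊕1⊕1⊕1⊕1⊕0⊕1 = 0
p8 = XOR of data positions {9,10,11,12,13,14,15} = 0⊕0⊕1⊕1⊕1⊕0⊕1 = 0
Codeword b1..b15 = 100011100011101

100011100011101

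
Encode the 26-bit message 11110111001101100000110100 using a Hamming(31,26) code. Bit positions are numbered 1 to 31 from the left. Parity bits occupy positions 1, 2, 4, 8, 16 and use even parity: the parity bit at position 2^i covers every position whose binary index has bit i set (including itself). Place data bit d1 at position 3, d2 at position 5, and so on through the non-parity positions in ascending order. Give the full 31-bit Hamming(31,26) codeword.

1111111101110010101100000110100

Place data bits at non-power-of-two positions: b3=1, b5=1, b6=1, b7=1, b9=0, b10=1, b11=1, b12=1, b13=0, b14=0, b15=1, b17=1, b18=0, b19=1, b20=1, b21=0, b22=0, b23=0, b24=0, b25=0, b26=1, b27=1, b28=0, b29=1, b30=0, b31=0.
p1 = XOR of data positions {3,5,7,9,11,13,15,17,19,21,23,25,27,29,31} = 1⊕1⊕1⊕0⊕1⊕0⊕1⊕1⊕1⊕0⊕0⊕0⊕1⊕1⊕0 = 1
p2 = XOR of data positions {3,6,7,10,11,14,15,18,19,22,23,26,27,30,31} = 1⊕1⊕1⊕1⊕1⊕0⊕1⊕0⊕1⊕0⊕0⊕1⊕1⊕0⊕0 = 1
p4 = XOR of data positions {5,6,7,12,13,14,15,20,21,22,23,28,29,30,31} = 1⊕1⊕1⊕1⊕0⊕0⊕1⊕1⊕0⊕0⊕0⊕0⊕1⊕0⊕0 = 1
p8 = XOR of data positions {9,10,11,12,13,14,15,24,25,26,27,28,29,30,31} = 0⊕1⊕1⊕1⊕0⊕0⊕1⊕0⊕0⊕1⊕1⊕0⊕1⊕0⊕0 = 1
p16 = XOR of data positions {17,18,19,20,21,22,23,24,25,26,27,28,29,30,31} = 1⊕0⊕1⊕1⊕0⊕0⊕0⊕0⊕0⊕1⊕1⊕0⊕1⊕0⊕0 = 0
Codeword b1..b31 = 1111111101110010101100000110100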